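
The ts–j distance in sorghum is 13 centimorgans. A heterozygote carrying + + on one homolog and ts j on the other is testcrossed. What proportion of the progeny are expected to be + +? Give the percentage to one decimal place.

43.5%

A map distance of 13 centimorgans corresponds to a recombination frequency of 0.130.
The F1 is + + / ts j, so + + is a parental gamete class with expected frequency (1 − r)/2 = 0.870/2 = 0.4350.
That is 0.4350 = 43.5% of the progeny.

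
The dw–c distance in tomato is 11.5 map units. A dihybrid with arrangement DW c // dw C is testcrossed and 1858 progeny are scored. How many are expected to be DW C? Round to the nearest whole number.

107

A map distance of 11.5 map units corresponds to a recombination frequency of 0.115.
The F1 is DW c / dw C, so DW C is a recombinant gamete class with expected frequency r/2 = 0.115/2 = 0.0575.
Expected number = 0.0575 × 1858 = 106.84 ≈ 107.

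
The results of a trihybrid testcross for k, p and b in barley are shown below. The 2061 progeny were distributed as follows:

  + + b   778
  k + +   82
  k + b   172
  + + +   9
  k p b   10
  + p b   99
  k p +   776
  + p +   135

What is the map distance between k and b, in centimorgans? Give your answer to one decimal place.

15.8 centimorgans

The two most frequent reciprocal classes, k p + and + + b, are the parental types, so the F1 was k p + / + + b.
The two rarest classes, k p b and + + +, are the double crossovers. Comparing them with the parentals, only the b allele has switched, so b is the middle locus and the order is k – b – p.
Crossovers in the k–b interval produce the single-crossover classes + p + and k + b (135 + 172 = 307) plus the double crossovers (19).
RF(k–b) = (307 + 19) / 2061 = 326/2061 = 0.1582 → 15.8 centimorgans.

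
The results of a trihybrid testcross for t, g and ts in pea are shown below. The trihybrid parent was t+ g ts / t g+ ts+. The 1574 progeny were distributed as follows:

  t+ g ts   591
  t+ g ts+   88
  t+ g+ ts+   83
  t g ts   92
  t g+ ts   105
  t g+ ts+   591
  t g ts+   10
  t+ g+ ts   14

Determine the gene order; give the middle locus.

g

The two rarest classes, t+ g+ ts and t g ts+, are the double crossovers. Comparing them with the parentals, only the g allele has switched, so g is the middle locus and the order is t – g – ts.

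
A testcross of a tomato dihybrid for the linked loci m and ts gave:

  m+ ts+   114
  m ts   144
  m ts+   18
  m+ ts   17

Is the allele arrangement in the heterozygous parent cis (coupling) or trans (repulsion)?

The two most frequent classes are m+ ts+ (114) and m ts (144); these are the parental (non-recombinant) types.
So the F1 carried m+ ts+ on one chromosome and m ts on the other — the recessive alleles are on the same chromosome (cis / coupling).

cis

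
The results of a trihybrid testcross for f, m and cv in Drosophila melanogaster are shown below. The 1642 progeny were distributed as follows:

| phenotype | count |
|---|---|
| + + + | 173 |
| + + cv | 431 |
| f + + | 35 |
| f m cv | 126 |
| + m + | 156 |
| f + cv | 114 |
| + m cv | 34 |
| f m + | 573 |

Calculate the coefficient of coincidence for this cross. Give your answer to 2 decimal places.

The two most frequent reciprocal classes, f m + and + + cv, are the parental types, so the F1 was f m + / + + cv.
The two rarest classes, f + + and + m cv, are the double crossovers. Comparing them with the parentals, only the m allele has switched, so m is the middle locus and the order is f – m – cv.
f–m: (270 + 69)/1642 = 0.2065; m–cv: (299 + 69)/1642 = 0.2241.
Expected DCO frequency = 0.2065 × 0.2241 ≈ 0.04628; observed = 69/1642 ≈ 0.04202.
Coefficient of coincidence = 0.04202/0.04628 ≈ 0.91.

0.91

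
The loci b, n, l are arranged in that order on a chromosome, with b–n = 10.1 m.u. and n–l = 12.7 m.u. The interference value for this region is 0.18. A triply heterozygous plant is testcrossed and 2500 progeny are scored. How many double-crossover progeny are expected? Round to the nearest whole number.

Map distances give recombination frequencies of 0.101 and 0.127 for the two intervals.
With interference 0.18 (so coincidence = 0.82), expected double-crossover frequency = 0.101 × 0.127 × 0.82 = 0.01052.
Expected number = 0.01052 × 2500 = 26.30 ≈ 26.

26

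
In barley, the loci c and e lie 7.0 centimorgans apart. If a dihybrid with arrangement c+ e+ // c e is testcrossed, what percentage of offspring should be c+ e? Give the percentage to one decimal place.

A map distance of 7.0 centimorgans corresponds to a recombination frequency of 0.070.
The F1 is c+ e+ / c e, so c+ e is a recombinant gamete class with expected frequency r/2 = 0.070/2 = 0.0350.
That is 0.0350 = 3.5% of the progeny.

3.5%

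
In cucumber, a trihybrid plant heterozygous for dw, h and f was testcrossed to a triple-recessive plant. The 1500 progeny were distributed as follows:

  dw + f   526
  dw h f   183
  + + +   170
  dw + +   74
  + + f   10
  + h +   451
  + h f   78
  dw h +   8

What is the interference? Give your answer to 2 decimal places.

The two most frequent reciprocal classes, + h + and dw + f, are the parental types, so the F1 was + h + / dw + f.
The two rarest classes, dw h + and + + f, are the double crossovers. Comparing them with the parentals, only the dw allele has switched, so dw is the middle locus and the order is f – dw – h.
f–dw: (152 + 18)/1500 = 0.1133; dw–h: (353 + 18)/1500 = 0.2473.
Expected DCO frequency = 0.1133 × 0.2473 ≈ 0.02802; observed = 18/1500 ≈ 0.01200.
Coefficient of coincidence = 0.01200/0.02802 ≈ 0.43; interference = 1 − 0.43 = 0.57.

0.57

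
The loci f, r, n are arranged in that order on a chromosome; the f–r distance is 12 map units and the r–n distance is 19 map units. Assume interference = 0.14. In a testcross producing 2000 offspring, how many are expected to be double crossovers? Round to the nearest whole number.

39

Map distances give recombination frequencies of 0.120 and 0.190 for the two intervals.
With interference 0.14 (so coincidence = 0.86), expected double-crossover frequency = 0.120 × 0.190 × 0.86 = 0.01961.
Expected number = 0.01961 × 2000 = 39.22 ≈ 39.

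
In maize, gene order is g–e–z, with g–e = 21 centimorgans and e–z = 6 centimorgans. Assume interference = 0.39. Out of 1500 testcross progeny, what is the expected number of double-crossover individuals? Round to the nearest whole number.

12

Map distances give recombination frequencies of 0.210 and 0.060 for the two intervals.
With interference 0.39 (so coincidence = 0.61), expected double-crossover frequency = 0.210 × 0.060 × 0.61 = 0.00769.
Expected number = 0.00769 × 1500 = 11.53 ≈ 12.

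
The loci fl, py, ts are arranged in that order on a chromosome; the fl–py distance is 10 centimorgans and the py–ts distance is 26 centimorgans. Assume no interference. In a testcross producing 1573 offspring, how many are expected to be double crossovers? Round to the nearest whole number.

Map distances give recombination frequencies of 0.100 and 0.260 for the two intervals.
With no interference, expected double-crossover frequency = 0.100 × 0.260 = 0.02600.
Expected number = 0.02600 × 1573 = 40.90 ≈ 41.

41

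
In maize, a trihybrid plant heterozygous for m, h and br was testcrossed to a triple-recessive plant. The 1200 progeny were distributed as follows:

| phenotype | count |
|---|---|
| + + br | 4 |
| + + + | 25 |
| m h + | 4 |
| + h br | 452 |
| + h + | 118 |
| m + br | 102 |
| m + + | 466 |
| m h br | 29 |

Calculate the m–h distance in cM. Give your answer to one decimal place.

5.2 cM

The two most frequent reciprocal classes, + h br and m + +, are the parental types, so the F1 was + h br / m + +.
The two rarest classes, + + br and m h +, are the double crossovers. Comparing them with the parentals, only the h allele has switched, so h is the middle locus and the order is br – h – m.
Crossovers in the h–m interval produce the single-crossover classes m h br and + + + (29 + 25 = 54) plus the double crossovers (8).
RF(h–m) = (54 + 8) / 1200 = 62/1200 = 0.0517 → 5.2 cM.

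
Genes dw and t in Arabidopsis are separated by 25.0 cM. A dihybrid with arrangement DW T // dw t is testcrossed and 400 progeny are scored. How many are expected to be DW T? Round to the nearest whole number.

A map distance of 25.0 cM corresponds to a recombination frequency of 0.250.
The F1 is DW T / dw t, so DW T is a parental gamete class with expected frequency (1 − r)/2 = 0.750/2 = 0.3750.
Expected number = 0.3750 × 400 = 150.00 ≈ 150.

150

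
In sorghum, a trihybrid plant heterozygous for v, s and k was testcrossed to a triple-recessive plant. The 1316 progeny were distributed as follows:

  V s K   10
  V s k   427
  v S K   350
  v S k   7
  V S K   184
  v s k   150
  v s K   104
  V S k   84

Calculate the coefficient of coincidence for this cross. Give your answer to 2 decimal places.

The two most frequent reciprocal classes, v S K and V s k, are the parental types, so the F1 was v S K / V s k.
The two rarest classes, v S k and V s K, are the double crossovers. Comparing them with the parentals, only the k allele has switched, so k is the middle locus and the order is v – k – s.
v–k: (334 + 17)/1316 = 0.2667; k–s: (188 + 17)/1316 = 0.1558.
Expected DCO frequency = 0.2667 × 0.1558 ≈ 0.04155; observed = 17/1316 ≈ 0.01292.
Coefficient of coincidence = 0.01292/0.04155 ≈ 0.31.

0.31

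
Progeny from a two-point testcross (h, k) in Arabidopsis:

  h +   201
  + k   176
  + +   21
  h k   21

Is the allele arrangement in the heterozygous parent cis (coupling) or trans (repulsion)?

trans

The two most frequent classes are + k (176) and h + (201); these are the parental (non-recombinant) types.
So the F1 carried + k on one chromosome and h + on the other — the recessive alleles are on opposite chromosomes (trans / repulsion).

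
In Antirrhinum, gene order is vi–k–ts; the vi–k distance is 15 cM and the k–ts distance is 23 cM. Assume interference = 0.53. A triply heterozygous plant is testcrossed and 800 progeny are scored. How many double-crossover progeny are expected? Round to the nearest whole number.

Map distances give recombination frequencies of 0.150 and 0.230 for the two intervals.
With interference 0.53 (so coincidence = 0.47), expected double-crossover frequency = 0.150 × 0.230 × 0.47 = 0.01622.
Expected number = 0.01622 × 800 = 12.97 ≈ 13.

13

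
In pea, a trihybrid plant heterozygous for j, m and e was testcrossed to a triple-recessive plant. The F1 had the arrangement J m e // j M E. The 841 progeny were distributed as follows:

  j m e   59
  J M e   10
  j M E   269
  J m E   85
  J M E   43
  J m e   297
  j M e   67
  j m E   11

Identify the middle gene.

The two rarest classes, J M e and j m E, are the double crossovers. Comparing them with the parentals, only the m allele has switched, so m is the middle locus and the order is e – m – j.

m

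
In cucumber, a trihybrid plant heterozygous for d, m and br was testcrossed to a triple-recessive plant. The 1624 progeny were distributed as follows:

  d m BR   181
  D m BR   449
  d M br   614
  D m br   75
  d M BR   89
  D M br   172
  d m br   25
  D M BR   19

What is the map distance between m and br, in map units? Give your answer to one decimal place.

12.8 map units

The two most frequent reciprocal classes, d M br and D m BR, are the parental types, so the F1 was d M br / D m BR.
The two rarest classes, d m br and D M BR, are the double crossovers. Comparing them with the parentals, only the m allele has switched, so m is the middle locus and the order is d – m – br.
Crossovers in the m–br interval produce the single-crossover classes d M BR and D m br (89 + 75 = 164) plus the double crossovers (44).
RF(m–br) = (164 + 44) / 1624 = 208/1624 = 0.1281 → 12.8 map units.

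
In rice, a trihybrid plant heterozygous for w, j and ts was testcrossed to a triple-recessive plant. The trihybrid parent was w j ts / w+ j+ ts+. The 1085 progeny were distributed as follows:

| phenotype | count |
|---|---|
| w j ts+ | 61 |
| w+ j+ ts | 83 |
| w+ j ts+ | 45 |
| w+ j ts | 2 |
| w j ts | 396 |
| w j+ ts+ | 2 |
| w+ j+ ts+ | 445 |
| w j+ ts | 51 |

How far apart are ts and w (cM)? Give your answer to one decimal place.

13.6 cM

The two rarest classes, w+ j ts and w j+ ts+, are the double crossovers. Comparing them with the parentals, only the w allele has switched, so w is the middle locus and the order is j – w – ts.
Crossovers in the w–ts interval produce the single-crossover classes w j ts+ and w+ j+ ts (61 + 83 = 144) plus the double crossovers (4).
RF(w–ts) = (144 + 4) / 1085 = 148/1085 = 0.1364 → 13.6 cM.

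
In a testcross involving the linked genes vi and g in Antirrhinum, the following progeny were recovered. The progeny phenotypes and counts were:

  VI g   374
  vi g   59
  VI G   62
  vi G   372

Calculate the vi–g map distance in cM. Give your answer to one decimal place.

14.0 cM

The two most frequent classes, VI g (374) and vi G (372), are the parental types, so the F1 was VI g / vi G.
The recombinant classes are VI G and vi g: 62 + 59 = 121.
Recombination frequency = 121/867 = 0.1396 ≈ 14.0%, i.e. 14.0 cM.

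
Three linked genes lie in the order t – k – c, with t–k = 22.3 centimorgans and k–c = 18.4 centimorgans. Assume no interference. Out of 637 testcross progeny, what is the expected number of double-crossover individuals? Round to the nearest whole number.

26

Map distances give recombination frequencies of 0.223 and 0.184 for the two intervals.
With no interference, expected double-crossover frequency = 0.223 × 0.184 = 0.04103.
Expected number = 0.04103 × 637 = 26.14 ≈ 26.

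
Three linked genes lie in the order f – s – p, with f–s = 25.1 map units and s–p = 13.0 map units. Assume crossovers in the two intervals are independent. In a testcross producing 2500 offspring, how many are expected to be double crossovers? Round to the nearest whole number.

82

Map distances give recombination frequencies of 0.251 and 0.130 for the two intervals.
With no interference, expected double-crossover frequency = 0.251 × 0.130 = 0.03263.
Expected number = 0.03263 × 2500 = 81.58 ≈ 82.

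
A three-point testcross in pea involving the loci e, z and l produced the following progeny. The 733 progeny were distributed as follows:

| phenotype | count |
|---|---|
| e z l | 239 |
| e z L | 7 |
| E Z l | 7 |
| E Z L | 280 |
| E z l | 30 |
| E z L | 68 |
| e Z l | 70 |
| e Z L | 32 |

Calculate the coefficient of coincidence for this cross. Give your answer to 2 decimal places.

The two most frequent reciprocal classes, e z l and E Z L, are the parental types, so the F1 was e z l / E Z L.
The two rarest classes, e z L and E Z l, are the double crossovers. Comparing them with the parentals, only the l allele has switched, so l is the middle locus and the order is e – l – z.
e–l: (62 + 14)/733 = 0.1037; l–z: (138 + 14)/733 = 0.2074.
Expected DCO frequency = 0.1037 × 0.2074 ≈ 0.02151; observed = 14/733 ≈ 0.01910.
Coefficient of coincidence = 0.01910/0.02151 ≈ 0.89.

0.89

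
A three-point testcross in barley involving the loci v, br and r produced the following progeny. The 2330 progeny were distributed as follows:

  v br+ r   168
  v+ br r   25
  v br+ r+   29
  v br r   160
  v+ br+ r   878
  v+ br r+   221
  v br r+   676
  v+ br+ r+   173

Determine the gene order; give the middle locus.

br

The two most frequent reciprocal classes, v+ br+ r and v br r+, are the parental types, so the F1 was v+ br+ r / v br r+.
The two rarest classes, v+ br r and v br+ r+, are the double crossovers. Comparing them with the parentals, only the br allele has switched, so br is the middle locus and the order is v – br – r.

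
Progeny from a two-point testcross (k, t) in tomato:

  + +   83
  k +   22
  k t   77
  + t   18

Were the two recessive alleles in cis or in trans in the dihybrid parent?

The two most frequent classes are + + (83) and k t (77); these are the parental (non-recombinant) types.
So the F1 carried + + on one chromosome and k t on the other — the recessive alleles are on the same chromosome (cis / coupling).

cis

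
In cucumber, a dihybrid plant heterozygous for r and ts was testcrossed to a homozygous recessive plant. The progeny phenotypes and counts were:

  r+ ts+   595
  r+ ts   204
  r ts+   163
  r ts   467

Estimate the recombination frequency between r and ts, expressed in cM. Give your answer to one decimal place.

The two most frequent classes, r+ ts+ (595) and r ts (467), are the parental types, so the F1 was r+ ts+ / r ts.
The recombinant classes are r+ ts and r ts+: 204 + 163 = 367.
Recombination frequency = 367/1429 = 0.2568 ≈ 25.7%, i.e. 25.7 cM.

25.7 cM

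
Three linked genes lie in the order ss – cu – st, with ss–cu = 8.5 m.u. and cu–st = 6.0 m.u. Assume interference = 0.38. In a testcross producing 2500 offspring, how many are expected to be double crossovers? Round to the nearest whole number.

Map distances give recombination frequencies of 0.085 and 0.060 for the two intervals.
With interference 0.38 (so coincidence = 0.62), expected double-crossover frequency = 0.085 × 0.060 × 0.62 = 0.00316.
Expected number = 0.00316 × 2500 = 7.91 ≈ 8.

8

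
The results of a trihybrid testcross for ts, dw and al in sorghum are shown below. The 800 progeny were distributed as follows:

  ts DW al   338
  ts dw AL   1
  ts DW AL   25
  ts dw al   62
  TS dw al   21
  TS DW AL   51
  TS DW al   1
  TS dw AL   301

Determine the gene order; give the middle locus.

ts

The two most frequent reciprocal classes, ts DW al and TS dw AL, are the parental types, so the F1 was ts DW al / TS dw AL.
The two rarest classes, TS DW al and ts dw AL, are the double crossovers. Comparing them with the parentals, only the ts allele has switched, so ts is the middle locus and the order is al – ts – dw.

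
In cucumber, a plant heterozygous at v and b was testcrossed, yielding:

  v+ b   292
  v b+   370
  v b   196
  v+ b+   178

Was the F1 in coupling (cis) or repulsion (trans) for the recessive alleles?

The two most frequent classes are v+ b (292) and v b+ (370); these are the parental (non-recombinant) types.
So the F1 carried v+ b on one chromosome and v b+ on the other — the recessive alleles are on opposite chromosomes (trans / repulsion).

trans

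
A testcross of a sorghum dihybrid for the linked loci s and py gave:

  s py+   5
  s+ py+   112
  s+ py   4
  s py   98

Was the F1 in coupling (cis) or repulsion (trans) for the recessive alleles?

The two most frequent classes are s+ py+ (112) and s py (98); these are the parental (non-recombinant) types.
So the F1 carried s+ py+ on one chromosome and s py on the other — the recessive alleles are on the same chromosome (cis / coupling).

cis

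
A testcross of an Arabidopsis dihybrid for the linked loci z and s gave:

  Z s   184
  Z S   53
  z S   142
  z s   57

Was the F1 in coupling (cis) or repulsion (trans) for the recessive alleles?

trans

The two most frequent classes are Z s (184) and z S (142); these are the parental (non-recombinant) types.
So the F1 carried Z s on one chromosome and z S on the other — the recessive alleles are on opposite chromosomes (trans / repulsion).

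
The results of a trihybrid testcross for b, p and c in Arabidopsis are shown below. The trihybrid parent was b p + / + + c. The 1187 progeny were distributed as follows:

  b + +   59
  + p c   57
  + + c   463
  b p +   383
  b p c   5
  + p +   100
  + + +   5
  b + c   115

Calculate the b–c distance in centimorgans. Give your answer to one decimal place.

The two rarest classes, b p c and + + +, are the double crossovers. Comparing them with the parentals, only the c allele has switched, so c is the middle locus and the order is b – c – p.
Crossovers in the b–c interval produce the single-crossover classes + p + and b + c (100 + 115 = 215) plus the double crossovers (10).
RF(b–c) = (215 + 10) / 1187 = 225/1187 = 0.1896 → 19.0 centimorgans.

19.0 centimorgans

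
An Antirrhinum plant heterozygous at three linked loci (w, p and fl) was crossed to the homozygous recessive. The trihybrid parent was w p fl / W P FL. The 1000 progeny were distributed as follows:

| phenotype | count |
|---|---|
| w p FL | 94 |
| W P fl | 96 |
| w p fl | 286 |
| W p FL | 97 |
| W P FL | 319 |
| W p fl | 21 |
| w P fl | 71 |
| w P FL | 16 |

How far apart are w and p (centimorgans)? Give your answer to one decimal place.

20.5 centimorgans

The two rarest classes, W p fl and w P FL, are the double crossovers. Comparing them with the parentals, only the w allele has switched, so w is the middle locus and the order is p – w – fl.
Crossovers in the p–w interval produce the single-crossover classes w P fl and W p FL (71 + 97 = 168) plus the double crossovers (37).
RF(p–w) = (168 + 37) / 1000 = 205/1000 = 0.2050 → 20.5 centimorgans.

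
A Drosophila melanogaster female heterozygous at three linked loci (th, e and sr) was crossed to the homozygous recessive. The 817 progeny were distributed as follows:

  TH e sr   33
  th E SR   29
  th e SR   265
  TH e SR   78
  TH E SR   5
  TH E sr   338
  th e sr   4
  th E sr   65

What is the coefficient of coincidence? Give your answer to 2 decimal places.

0.68

The two most frequent reciprocal classes, TH E sr and th e SR, are the parental types, so the F1 was TH E sr / th e SR.
The two rarest classes, TH E SR and th e sr, are the double crossovers. Comparing them with the parentals, only the sr allele has switched, so sr is the middle locus and the order is e – sr – th.
e–sr: (62 + 9)/817 = 0.0869; sr–th: (143 + 9)/817 = 0.1860.
Expected DCO frequency = 0.0869 × 0.1860 ≈ 0.01616; observed = 9/817 ≈ 0.01102.
Coefficient of coincidence = 0.01102/0.01616 ≈ 0.68.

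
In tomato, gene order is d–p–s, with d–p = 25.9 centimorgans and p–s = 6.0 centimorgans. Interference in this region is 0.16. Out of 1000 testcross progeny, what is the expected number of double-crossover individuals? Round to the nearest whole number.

Map distances give recombination frequencies of 0.259 and 0.060 for the two intervals.
With interference 0.16 (so coincidence = 0.84), expected double-crossover frequency = 0.259 × 0.060 × 0.84 = 0.01305.
Expected number = 0.01305 × 1000 = 13.05 ≈ 13.

13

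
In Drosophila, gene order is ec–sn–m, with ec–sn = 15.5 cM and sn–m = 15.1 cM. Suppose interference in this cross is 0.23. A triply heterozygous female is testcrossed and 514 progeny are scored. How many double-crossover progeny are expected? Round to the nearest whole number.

9

Map distances give recombination frequencies of 0.155 and 0.151 for the two intervals.
With interference 0.23 (so coincidence = 0.77), expected double-crossover frequency = 0.155 × 0.151 × 0.77 = 0.01802.
Expected number = 0.01802 × 514 = 9.26 ≈ 9.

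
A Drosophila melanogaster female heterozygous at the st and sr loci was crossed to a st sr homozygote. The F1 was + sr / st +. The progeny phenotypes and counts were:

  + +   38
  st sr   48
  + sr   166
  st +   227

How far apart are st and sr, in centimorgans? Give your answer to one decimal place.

The recombinant classes are + + and st sr: 38 + 48 = 86.
Recombination frequency = 86/479 = 0.1795 ≈ 18.0%, i.e. 18.0 centimorgans.

18.0 centimorgans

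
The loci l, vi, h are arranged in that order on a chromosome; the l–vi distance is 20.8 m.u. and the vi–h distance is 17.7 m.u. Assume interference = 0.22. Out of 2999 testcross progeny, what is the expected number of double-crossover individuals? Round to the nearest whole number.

86

Map distances give recombination frequencies of 0.208 and 0.177 for the two intervals.
With interference 0.22 (so coincidence = 0.78), expected double-crossover frequency = 0.208 × 0.177 × 0.78 = 0.02872.
Expected number = 0.02872 × 2999 = 86.12 ≈ 86.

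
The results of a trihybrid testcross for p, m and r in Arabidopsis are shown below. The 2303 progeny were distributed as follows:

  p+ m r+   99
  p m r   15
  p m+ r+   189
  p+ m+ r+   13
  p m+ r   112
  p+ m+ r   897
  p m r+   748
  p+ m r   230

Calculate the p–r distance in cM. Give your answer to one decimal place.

The two most frequent reciprocal classes, p+ m+ r and p m r+, are the parental types, so the F1 was p+ m+ r / p m r+.
The two rarest classes, p+ m+ r+ and p m r, are the double crossovers. Comparing them with the parentals, only the r allele has switched, so r is the middle locus and the order is m – r – p.
Crossovers in the r–p interval produce the single-crossover classes p m+ r and p+ m r+ (112 + 99 = 211) plus the double crossovers (28).
RF(r–p) = (211 + 28) / 2303 = 239/2303 = 0.1038 → 10.4 cM.

10.4 cM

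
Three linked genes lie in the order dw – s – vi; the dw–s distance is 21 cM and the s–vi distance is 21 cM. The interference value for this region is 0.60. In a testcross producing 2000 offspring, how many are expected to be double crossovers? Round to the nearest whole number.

35

Map distances give recombination frequencies of 0.210 and 0.210 for the two intervals.
With interference 0.60 (so coincidence = 0.40), expected double-crossover frequency = 0.210 × 0.210 × 0.40 = 0.01764.
Expected number = 0.01764 × 2000 = 35.28 ≈ 35.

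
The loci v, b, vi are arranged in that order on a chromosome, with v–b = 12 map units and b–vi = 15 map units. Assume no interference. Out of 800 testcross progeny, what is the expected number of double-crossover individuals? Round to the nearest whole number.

14

Map distances give recombination frequencies of 0.120 and 0.150 for the two intervals.
With no interference, expected double-crossover frequency = 0.120 × 0.150 = 0.01800.
Expected number = 0.01800 × 800 = 14.40 ≈ 14.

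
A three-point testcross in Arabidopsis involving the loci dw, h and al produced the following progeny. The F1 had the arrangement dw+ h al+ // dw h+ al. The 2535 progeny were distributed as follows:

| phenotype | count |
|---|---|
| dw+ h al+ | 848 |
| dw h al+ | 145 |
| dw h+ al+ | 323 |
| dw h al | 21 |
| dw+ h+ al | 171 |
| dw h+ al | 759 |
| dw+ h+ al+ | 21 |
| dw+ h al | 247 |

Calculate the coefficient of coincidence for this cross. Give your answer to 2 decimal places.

0.49

The two rarest classes, dw+ h+ al+ and dw h al, are the double crossovers. Comparing them with the parentals, only the h allele has switched, so h is the middle locus and the order is al – h – dw.
al–h: (570 + 42)/2535 = 0.2414; h–dw: (316 + 42)/2535 = 0.1412.
Expected DCO frequency = 0.2414 × 0.1412 ≈ 0.03409; observed = 42/2535 ≈ 0.01657.
Coefficient of coincidence = 0.01657/0.03409 ≈ 0.49.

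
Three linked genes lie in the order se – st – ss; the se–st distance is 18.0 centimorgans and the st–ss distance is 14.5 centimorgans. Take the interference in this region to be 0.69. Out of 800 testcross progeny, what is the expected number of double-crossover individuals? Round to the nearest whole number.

Map distances give recombination frequencies of 0.180 and 0.145 for the two intervals.
With interference 0.69 (so coincidence = 0.31), expected double-crossover frequency = 0.180 × 0.145 × 0.31 = 0.00809.
Expected number = 0.00809 × 800 = 6.47 ≈ 6.

6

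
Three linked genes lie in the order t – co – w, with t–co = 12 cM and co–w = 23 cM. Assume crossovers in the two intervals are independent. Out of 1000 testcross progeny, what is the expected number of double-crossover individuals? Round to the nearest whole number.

Map distances give recombination frequencies of 0.120 and 0.230 for the two intervals.
With no interference, expected double-crossover frequency = 0.120 × 0.230 = 0.02760.
Expected number = 0.02760 × 1000 = 27.60 ≈ 28.

28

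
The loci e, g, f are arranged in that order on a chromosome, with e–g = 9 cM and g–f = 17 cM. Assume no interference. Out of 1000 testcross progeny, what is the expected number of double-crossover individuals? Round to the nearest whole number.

15

Map distances give recombination frequencies of 0.090 and 0.170 for the two intervals.
With no interference, expected double-crossover frequency = 0.090 × 0.170 = 0.01530.
Expected number = 0.01530 × 1000 = 15.30 ≈ 15.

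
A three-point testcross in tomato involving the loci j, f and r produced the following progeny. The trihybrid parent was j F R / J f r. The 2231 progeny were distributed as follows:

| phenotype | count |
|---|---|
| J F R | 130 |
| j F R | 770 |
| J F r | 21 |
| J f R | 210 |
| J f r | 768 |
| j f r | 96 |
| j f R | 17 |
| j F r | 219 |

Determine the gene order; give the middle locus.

The two rarest classes, j f R and J F r, are the double crossovers. Comparing them with the parentals, only the f allele has switched, so f is the middle locus and the order is j – f – r.

f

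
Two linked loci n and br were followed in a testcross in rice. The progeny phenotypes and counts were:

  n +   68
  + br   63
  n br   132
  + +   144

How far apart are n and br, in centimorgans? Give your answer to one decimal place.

The two most frequent classes, + + (144) and n br (132), are the parental types, so the F1 was + + / n br.
The recombinant classes are + br and n +: 63 + 68 = 131.
Recombination frequency = 131/407 = 0.3219 ≈ 32.2%, i.e. 32.2 centimorgans.

32.2 centimorgans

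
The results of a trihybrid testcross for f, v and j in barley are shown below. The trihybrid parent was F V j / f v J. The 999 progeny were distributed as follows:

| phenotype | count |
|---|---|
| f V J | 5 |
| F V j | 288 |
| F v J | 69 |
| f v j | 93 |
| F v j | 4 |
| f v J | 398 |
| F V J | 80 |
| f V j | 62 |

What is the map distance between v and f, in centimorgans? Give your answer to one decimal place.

14.0 centimorgans

The two rarest classes, F v j and f V J, are the double crossovers. Comparing them with the parentals, only the v allele has switched, so v is the middle locus and the order is f – v – j.
Crossovers in the f–v interval produce the single-crossover classes f V j and F v J (62 + 69 = 131) plus the double crossovers (9).
RF(f–v) = (131 + 9) / 999 = 140/999 = 0.1401 → 14.0 centimorgans.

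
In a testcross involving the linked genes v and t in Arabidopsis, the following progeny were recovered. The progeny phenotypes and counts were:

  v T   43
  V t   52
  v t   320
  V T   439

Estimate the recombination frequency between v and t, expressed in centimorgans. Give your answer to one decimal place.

11.1 centimorgans

The two most frequent classes, V T (439) and v t (320), are the parental types, so the F1 was V T / v t.
The recombinant classes are V t and v T: 52 + 43 = 95.
Recombination frequency = 95/854 = 0.1112 ≈ 11.1%, i.e. 11.1 centimorgans.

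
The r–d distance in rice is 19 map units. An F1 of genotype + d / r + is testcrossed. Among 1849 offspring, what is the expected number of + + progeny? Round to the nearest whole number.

A map distance of 19 map units corresponds to a recombination frequency of 0.190.
The F1 is + d / r +, so + + is a recombinant gamete class with expected frequency r/2 = 0.190/2 = 0.0950.
Expected number = 0.0950 × 1849 = 175.66 ≈ 176.

176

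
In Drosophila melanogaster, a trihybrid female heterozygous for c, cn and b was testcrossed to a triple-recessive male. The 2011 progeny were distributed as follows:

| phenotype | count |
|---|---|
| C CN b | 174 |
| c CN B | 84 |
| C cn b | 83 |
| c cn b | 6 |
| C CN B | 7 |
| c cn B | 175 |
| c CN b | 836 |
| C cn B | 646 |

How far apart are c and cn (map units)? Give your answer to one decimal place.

18.0 map units

The two most frequent reciprocal classes, C cn B and c CN b, are the parental types, so the F1 was C cn B / c CN b.
The two rarest classes, C CN B and c cn b, are the double crossovers. Comparing them with the parentals, only the cn allele has switched, so cn is the middle locus and the order is b – cn – c.
Crossovers in the cn–c interval produce the single-crossover classes c cn B and C CN b (175 + 174 = 349) plus the double crossovers (13).
RF(cn–c) = (349 + 13) / 2011 = 362/2011 = 0.1800 → 18.0 map units.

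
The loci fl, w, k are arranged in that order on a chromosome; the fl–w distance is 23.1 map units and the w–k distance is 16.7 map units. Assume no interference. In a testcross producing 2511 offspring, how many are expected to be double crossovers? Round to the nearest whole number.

Map distances give recombination frequencies of 0.231 and 0.167 for the two intervals.
With no interference, expected double-crossover frequency = 0.231 × 0.167 = 0.03858.
Expected number = 0.03858 × 2511 = 96.87 ≈ 97.

97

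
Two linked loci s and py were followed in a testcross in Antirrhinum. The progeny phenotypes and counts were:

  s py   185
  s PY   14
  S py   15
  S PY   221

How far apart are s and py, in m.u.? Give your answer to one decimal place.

6.7 m.u.

The two most frequent classes, S PY (221) and s py (185), are the parental types, so the F1 was S PY / s py.
The recombinant classes are S py and s PY: 15 + 14 = 29.
Recombination frequency = 29/435 = 0.0667 ≈ 6.7%, i.e. 6.7 m.u.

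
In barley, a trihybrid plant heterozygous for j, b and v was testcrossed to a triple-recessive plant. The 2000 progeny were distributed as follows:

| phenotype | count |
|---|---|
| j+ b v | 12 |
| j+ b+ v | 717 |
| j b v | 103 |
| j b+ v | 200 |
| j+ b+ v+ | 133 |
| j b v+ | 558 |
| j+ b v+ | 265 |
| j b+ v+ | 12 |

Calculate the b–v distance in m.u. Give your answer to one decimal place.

13.0 m.u.

The two most frequent reciprocal classes, j+ b+ v and j b v+, are the parental types, so the F1 was j+ b+ v / j b v+.
The two rarest classes, j+ b v and j b+ v+, are the double crossovers. Comparing them with the parentals, only the b allele has switched, so b is the middle locus and the order is v – b – j.
Crossovers in the v–b interval produce the single-crossover classes j+ b+ v+ and j b v (133 + 103 = 236) plus the double crossovers (24).
RF(v–b) = (236 + 24) / 2000 = 260/2000 = 0.1300 → 13.0 m.u.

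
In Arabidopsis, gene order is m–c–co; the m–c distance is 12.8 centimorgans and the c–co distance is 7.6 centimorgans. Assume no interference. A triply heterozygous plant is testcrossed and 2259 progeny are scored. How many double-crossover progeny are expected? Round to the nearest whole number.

Map distances give recombination frequencies of 0.128 and 0.076 for the two intervals.
With no interference, expected double-crossover frequency = 0.128 × 0.076 = 0.00973.
Expected number = 0.00973 × 2259 = 21.98 ≈ 22.

22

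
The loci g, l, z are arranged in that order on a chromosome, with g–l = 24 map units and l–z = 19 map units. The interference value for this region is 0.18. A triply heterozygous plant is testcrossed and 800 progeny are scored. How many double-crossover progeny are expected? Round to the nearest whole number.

30

Map distances give recombination frequencies of 0.240 and 0.190 for the two intervals.
With interference 0.18 (so coincidence = 0.82), expected double-crossover frequency = 0.240 × 0.190 × 0.82 = 0.03739.
Expected number = 0.03739 × 800 = 29.91 ≈ 30.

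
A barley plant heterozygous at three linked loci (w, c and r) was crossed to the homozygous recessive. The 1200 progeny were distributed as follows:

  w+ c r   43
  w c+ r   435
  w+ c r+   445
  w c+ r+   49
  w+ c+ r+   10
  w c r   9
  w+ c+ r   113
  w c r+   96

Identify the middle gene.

c

The two most frequent reciprocal classes, w+ c r+ and w c+ r, are the parental types, so the F1 was w+ c r+ / w c+ r.
The two rarest classes, w+ c+ r+ and w c r, are the double crossovers. Comparing them with the parentals, only the c allele has switched, so c is the middle locus and the order is w – c – r.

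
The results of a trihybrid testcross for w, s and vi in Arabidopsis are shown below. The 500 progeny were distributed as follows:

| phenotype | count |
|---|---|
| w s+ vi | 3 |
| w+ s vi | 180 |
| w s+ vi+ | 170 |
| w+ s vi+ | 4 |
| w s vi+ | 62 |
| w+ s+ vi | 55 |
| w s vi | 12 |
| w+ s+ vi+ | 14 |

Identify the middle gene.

vi

The two most frequent reciprocal classes, w+ s vi and w s+ vi+, are the parental types, so the F1 was w+ s vi / w s+ vi+.
The two rarest classes, w+ s vi+ and w s+ vi, are the double crossovers. Comparing them with the parentals, only the vi allele has switched, so vi is the middle locus and the order is s – vi – w.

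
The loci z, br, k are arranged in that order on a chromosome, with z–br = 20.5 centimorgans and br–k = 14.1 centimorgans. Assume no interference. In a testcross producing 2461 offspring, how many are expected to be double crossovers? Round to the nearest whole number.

71

Map distances give recombination frequencies of 0.205 and 0.141 for the two intervals.
With no interference, expected double-crossover frequency = 0.205 × 0.141 = 0.02890.
Expected number = 0.02890 × 2461 = 71.14 ≈ 71.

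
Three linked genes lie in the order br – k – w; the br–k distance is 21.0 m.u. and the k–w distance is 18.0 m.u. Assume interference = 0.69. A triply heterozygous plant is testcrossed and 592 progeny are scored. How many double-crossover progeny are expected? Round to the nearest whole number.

Map distances give recombination frequencies of 0.210 and 0.180 for the two intervals.
With interference 0.69 (so coincidence = 0.31), expected double-crossover frequency = 0.210 × 0.180 × 0.31 = 0.01172.
Expected number = 0.01172 × 592 = 6.94 ≈ 7.

7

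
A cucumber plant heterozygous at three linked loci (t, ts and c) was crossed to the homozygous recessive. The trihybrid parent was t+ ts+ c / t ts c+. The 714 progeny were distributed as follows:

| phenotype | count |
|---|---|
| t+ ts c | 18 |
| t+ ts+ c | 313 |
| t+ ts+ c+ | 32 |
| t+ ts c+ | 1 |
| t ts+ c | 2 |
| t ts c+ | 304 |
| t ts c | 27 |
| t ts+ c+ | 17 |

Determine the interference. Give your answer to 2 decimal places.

The two rarest classes, t ts+ c and t+ ts c+, are the double crossovers. Comparing them with the parentals, only the t allele has switched, so t is the middle locus and the order is c – t – ts.
c–t: (59 + 3)/714 = 0.0868; t–ts: (35 + 3)/714 = 0.0532.
Expected DCO frequency = 0.0868 × 0.0532 ≈ 0.00462; observed = 3/714 ≈ 0.00420.
Coefficient of coincidence = 0.00420/0.00462 ≈ 0.91; interference = 1 − 0.91 = 0.09.

0.09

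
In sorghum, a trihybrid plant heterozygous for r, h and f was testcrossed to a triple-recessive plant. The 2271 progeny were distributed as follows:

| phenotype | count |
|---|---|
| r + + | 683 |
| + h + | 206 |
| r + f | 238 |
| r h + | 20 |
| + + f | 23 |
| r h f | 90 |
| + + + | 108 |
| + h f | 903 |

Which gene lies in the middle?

The two most frequent reciprocal classes, + h f and r + +, are the parental types, so the F1 was + h f / r + +.
The two rarest classes, + + f and r h +, are the double crossovers. Comparing them with the parentals, only the h allele has switched, so h is the middle locus and the order is r – h – f.

h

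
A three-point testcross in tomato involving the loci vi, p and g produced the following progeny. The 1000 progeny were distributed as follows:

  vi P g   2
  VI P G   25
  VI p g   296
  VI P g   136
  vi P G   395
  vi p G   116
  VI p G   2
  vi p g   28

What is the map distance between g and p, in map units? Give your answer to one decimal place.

The two most frequent reciprocal classes, vi P G and VI p g, are the parental types, so the F1 was vi P G / VI p g.
The two rarest classes, vi P g and VI p G, are the double crossovers. Comparing them with the parentals, only the g allele has switched, so g is the middle locus and the order is vi – g – p.
Crossovers in the g–p interval produce the single-crossover classes vi p G and VI P g (116 + 136 = 252) plus the double crossovers (4).
RF(g–p) = (252 + 4) / 1000 = 256/1000 = 0.2560 → 25.6 map units.

25.6 map units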